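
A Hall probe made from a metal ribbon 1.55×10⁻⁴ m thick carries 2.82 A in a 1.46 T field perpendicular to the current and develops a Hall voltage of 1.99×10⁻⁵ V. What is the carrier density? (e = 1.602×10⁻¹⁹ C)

n ≈ 8.33×10²⁷ m⁻³

From V_H = IB/(n e t), n = IB/(V_H e t).
n = (2.82)(1.46)/((1.99×10⁻⁵)(1.602×10⁻¹⁹)(1.55×10⁻⁴)) ≈ 8.33×10²⁷ m⁻³.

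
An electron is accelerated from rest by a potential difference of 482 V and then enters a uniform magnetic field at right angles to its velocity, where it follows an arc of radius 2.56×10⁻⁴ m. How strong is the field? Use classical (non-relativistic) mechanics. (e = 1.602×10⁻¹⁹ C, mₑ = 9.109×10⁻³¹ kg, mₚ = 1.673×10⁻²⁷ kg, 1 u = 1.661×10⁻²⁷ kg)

B ≈ 0.289 T

v = √(2|q|V/m) = √(2·1.602×10⁻¹⁹·482/9.109×10⁻³¹) ≈ 1.302×10⁷ m/s.
B = mv/(|q|r) = (9.109×10⁻³¹)(1.302×10⁷)/((1.602×10⁻¹⁹)(2.56×10⁻⁴)) ≈ 0.289 T.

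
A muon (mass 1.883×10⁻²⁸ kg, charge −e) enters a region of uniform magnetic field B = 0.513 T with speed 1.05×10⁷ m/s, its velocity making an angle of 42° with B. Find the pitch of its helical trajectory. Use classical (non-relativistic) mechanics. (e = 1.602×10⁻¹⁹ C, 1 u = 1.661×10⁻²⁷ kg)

v∥ = v cosθ = 1.05×10⁷·cos42° ≈ 7.803×10⁶ m/s.
T = 2πm/(|q|B) = 2π(1.883×10⁻²⁸)/((1.602×10⁻¹⁹)(0.513)) ≈ 1.440×10⁻⁸ s.
pitch = v∥ T = (7.803×10⁶)(1.440×10⁻⁸) ≈ 0.112 m.

p ≈ 0.112 m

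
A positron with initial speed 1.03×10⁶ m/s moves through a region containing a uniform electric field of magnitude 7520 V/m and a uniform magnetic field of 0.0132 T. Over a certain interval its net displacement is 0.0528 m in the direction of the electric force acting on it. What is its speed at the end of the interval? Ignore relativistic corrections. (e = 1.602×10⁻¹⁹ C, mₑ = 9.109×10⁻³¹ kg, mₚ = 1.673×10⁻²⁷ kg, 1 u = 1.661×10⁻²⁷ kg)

B does no work; ΔKE = |q|E d.
½mv_f² = ½mv₀² + |q|Ed = ½(9.109×10⁻³¹)(1.03×10⁶)² + (1.602×10⁻¹⁹)(7520)(0.0528) ≈ 4.832×10⁻¹⁹ J + 6.361×10⁻¹⁷ J ≈ 6.409×10⁻¹⁷ J.
v_f = √(2·6.409×10⁻¹⁷/9.109×10⁻³¹) ≈ 1.19×10⁷ m/s.

v_f ≈ 1.19×10⁷ m/s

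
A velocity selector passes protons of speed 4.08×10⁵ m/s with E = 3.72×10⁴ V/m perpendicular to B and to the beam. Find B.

B = 0.0912 T

Balance of forces in the selector: qE = qvB ⇒ B = E/v.
B = 3.72×10⁴/4.08×10⁵ = 0.0912 T.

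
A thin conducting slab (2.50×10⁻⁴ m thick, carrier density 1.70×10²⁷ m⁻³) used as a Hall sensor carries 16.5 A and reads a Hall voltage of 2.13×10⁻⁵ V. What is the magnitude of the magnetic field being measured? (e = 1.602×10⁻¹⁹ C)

B ≈ 0.0879 T

From V_H = IB/(n e t), B = V_H n e t / I.
B = (2.13×10⁻⁵)(1.70×10²⁷)(1.602×10⁻¹⁹)(2.50×10⁻⁴)/16.5 ≈ 0.0879 T.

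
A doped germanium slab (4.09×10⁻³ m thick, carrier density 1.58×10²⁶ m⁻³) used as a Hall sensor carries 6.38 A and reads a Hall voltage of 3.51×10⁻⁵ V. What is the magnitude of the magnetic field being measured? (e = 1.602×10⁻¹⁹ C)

From V_H = IB/(n e t), B = V_H n e t / I.
B = (3.51×10⁻⁵)(1.58×10²⁶)(1.602×10⁻¹⁹)(4.09×10⁻³)/6.38 ≈ 0.570 T.

B ≈ 0.570 T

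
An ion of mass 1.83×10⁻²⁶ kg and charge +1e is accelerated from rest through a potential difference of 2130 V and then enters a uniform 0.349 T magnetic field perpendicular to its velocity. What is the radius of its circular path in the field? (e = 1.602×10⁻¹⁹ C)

Acceleration: |q|V = ½mv² ⇒ v = √(2|q|V/m) = √(2·1.602×10⁻¹⁹·2130/1.83×10⁻²⁶) ≈ 1.931×10⁵ m/s.
In the field: r = mv/(|q|B) = (1.83×10⁻²⁶)(1.931×10⁵)/((1.602×10⁻¹⁹)(0.349)) ≈ 0.0632 m.

r ≈ 0.0632 m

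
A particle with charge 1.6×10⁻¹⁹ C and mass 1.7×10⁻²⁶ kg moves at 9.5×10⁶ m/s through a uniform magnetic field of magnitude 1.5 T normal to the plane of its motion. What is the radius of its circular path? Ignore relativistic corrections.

r ≈ 0.67 m

The magnetic force provides the centripetal force: |q|vB = mv²/r.
r = mv/(|q|B) = (1.7×10⁻²⁶)(9.5×10⁶)/((1.6×10⁻¹⁹)(1.5)) ≈ 0.67 m.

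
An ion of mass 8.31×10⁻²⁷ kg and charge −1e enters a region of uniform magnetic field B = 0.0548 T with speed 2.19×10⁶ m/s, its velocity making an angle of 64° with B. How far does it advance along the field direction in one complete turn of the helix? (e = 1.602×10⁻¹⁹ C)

v∥ = v cosθ = 2.19×10⁶·cos64° ≈ 9.600×10⁵ m/s.
T = 2πm/(|q|B) = 2π(8.31×10⁻²⁷)/((1.602×10⁻¹⁹)(0.0548)) ≈ 5.948×10⁻⁶ s.
pitch = v∥ T = (9.600×10⁵)(5.948×10⁻⁶) ≈ 5.71 m.

p ≈ 5.71 m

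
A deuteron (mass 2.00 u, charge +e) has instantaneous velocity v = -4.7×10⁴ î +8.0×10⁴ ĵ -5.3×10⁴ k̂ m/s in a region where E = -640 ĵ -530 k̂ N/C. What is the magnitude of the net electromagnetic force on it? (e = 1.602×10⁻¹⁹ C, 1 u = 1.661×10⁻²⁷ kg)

|F| ≈ 1.33×10⁻¹⁶ N

Only an electric field acts, so F = qE = (1.602×10⁻¹⁹ C)·(0, -640, -530) = (0, -1.03×10⁻¹⁶, -8.49×10⁻¹⁷) N.
|F| = 1.33×10⁻¹⁶ N.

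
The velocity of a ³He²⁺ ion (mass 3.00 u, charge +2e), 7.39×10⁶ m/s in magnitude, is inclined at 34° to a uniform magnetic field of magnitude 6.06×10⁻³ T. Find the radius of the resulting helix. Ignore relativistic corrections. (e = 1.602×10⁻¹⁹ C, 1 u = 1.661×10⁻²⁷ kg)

v⊥ = v sinθ = 7.39×10⁶·sin34° ≈ 4.132×10⁶ m/s.
r = m v⊥/(|q|B) = (4.983×10⁻²⁷)(4.132×10⁶)/((3.204×10⁻¹⁹)(6.06×10⁻³)) ≈ 10.6 m.

r ≈ 10.6 m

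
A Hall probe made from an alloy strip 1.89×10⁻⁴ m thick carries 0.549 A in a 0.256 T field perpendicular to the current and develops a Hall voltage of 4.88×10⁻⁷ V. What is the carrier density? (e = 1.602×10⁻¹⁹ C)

From V_H = IB/(n e t), n = IB/(V_H e t).
n = (0.549)(0.256)/((4.88×10⁻⁷)(1.602×10⁻¹⁹)(1.89×10⁻⁴)) ≈ 9.51×10²⁷ m⁻³.

n ≈ 9.51×10²⁷ m⁻³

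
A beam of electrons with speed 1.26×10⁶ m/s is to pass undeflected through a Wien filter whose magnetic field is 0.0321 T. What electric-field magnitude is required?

E = 4.04×10⁴ V/m

For straight-line motion qE = qvB, so E = vB.
E = 1.26×10⁶ × 0.0321 = 4.04×10⁴ V/m.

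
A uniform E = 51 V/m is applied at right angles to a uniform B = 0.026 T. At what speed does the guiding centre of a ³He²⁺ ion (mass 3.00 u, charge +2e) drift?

v_d ≈ 2000 m/s

The steady drift has the magnetic force balancing the electric force, so v_d = E/B.
v_d = 51/0.026 = 2000 m/s.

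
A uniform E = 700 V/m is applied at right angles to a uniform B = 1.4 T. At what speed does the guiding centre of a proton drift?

v_d ≈ 500 m/s

The steady drift has the magnetic force balancing the electric force, so v_d = E/B.
v_d = 700/1.4 = 500 m/s.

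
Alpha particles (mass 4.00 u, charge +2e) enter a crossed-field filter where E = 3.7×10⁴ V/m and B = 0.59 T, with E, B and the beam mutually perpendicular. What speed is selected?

Straight-line motion ⇒ electric and magnetic forces cancel, so E = vB.
v = E/B = 3.7×10⁴/0.59 = 6.3×10⁴ m/s.

v = 6.3×10⁴ m/s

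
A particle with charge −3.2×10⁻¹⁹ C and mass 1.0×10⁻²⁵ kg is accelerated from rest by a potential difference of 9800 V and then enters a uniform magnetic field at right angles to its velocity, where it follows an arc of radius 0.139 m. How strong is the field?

B ≈ 0.563 T

v = √(2|q|V/m) = √(2·3.2×10⁻¹⁹·9800/1.0×10⁻²⁵) ≈ 2.504×10⁵ m/s.
B = mv/(|q|r) = (1.0×10⁻²⁵)(2.504×10⁵)/((3.2×10⁻¹⁹)(0.139)) ≈ 0.563 T.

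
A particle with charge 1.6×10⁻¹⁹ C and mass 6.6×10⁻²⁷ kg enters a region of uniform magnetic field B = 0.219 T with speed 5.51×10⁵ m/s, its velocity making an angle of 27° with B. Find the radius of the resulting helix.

r ≈ 0.0471 m

v⊥ = v sinθ = 5.51×10⁵·sin27° ≈ 2.501×10⁵ m/s.
r = m v⊥/(|q|B) = (6.6×10⁻²⁷)(2.501×10⁵)/((1.6×10⁻¹⁹)(0.219)) ≈ 0.0471 m.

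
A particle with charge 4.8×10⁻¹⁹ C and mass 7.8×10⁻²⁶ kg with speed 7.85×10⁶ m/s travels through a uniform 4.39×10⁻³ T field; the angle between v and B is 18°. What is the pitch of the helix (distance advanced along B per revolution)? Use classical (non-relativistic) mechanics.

p ≈ 1740 m

v∥ = v cosθ = 7.85×10⁶·cos18° ≈ 7.466×10⁶ m/s.
T = 2πm/(|q|B) = 2π(7.8×10⁻²⁶)/((4.8×10⁻¹⁹)(4.39×10⁻³)) ≈ 2.326×10⁻⁴ s.
pitch = v∥ T = (7.466×10⁶)(2.326×10⁻⁴) ≈ 1740 m.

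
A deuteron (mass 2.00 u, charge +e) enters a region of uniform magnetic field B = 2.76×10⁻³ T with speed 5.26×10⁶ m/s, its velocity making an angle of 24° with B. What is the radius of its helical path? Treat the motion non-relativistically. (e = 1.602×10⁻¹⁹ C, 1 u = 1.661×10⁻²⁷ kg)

r ≈ 16.1 m

v⊥ = v sinθ = 5.26×10⁶·sin24° ≈ 2.139×10⁶ m/s.
r = m v⊥/(|q|B) = (3.322×10⁻²⁷)(2.139×10⁶)/((1.602×10⁻¹⁹)(2.76×10⁻³)) ≈ 16.1 m.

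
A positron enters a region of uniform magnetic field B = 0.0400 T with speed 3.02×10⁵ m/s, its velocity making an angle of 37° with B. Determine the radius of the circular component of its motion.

v⊥ = v sinθ = 3.02×10⁵·sin37° ≈ 1.817×10⁵ m/s.
r = m v⊥/(|q|B) = (9.109×10⁻³¹)(1.817×10⁵)/((1.602×10⁻¹⁹)(0.0400)) ≈ 2.58×10⁻⁵ m.

r ≈ 2.58×10⁻⁵ m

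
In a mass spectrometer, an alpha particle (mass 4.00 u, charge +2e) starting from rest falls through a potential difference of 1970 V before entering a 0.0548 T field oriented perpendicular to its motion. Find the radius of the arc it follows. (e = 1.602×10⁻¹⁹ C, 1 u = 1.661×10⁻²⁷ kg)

r ≈ 0.165 m

Acceleration: |q|V = ½mv² ⇒ v = √(2|q|V/m) = √(2·3.204×10⁻¹⁹·1970/6.644×10⁻²⁷) ≈ 4.359×10⁵ m/s.
In the field: r = mv/(|q|B) = (6.644×10⁻²⁷)(4.359×10⁵)/((3.204×10⁻¹⁹)(0.0548)) ≈ 0.165 m.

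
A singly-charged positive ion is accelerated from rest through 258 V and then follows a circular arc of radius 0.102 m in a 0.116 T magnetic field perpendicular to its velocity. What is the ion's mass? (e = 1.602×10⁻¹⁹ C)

Combine |q|V = ½mv² and r = mv/(|q|B): eliminate v to get m = qB²r²/(2V).
m = (1.602×10⁻¹⁹)(0.116)²(0.102)²/(2·258) ≈ 4.35×10⁻²⁶ kg.

m ≈ 4.35×10⁻²⁶ kg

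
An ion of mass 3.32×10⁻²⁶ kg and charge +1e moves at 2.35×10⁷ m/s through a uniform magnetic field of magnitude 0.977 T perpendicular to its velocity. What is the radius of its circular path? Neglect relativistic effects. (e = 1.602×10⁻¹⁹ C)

r ≈ 4.98 m

The magnetic force provides the centripetal force: |q|vB = mv²/r.
r = mv/(|q|B) = (3.32×10⁻²⁶)(2.35×10⁷)/((1.602×10⁻¹⁹)(0.977)) ≈ 4.98 m.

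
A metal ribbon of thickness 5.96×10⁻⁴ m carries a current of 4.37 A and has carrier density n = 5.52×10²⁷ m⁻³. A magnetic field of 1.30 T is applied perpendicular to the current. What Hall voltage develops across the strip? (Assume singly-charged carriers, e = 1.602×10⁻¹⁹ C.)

V_H ≈ 1.08×10⁻⁵ V

V_H = IB/(n e t).
V_H = (4.37)(1.30)/((5.52×10²⁷)(1.602×10⁻¹⁹)(5.96×10⁻⁴)) ≈ 1.08×10⁻⁵ V.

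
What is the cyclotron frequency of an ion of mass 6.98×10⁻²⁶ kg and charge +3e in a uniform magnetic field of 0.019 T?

f ≈ 2.1×10⁴ Hz

f = |q|B/(2πm).
f = (4.806×10⁻¹⁹)(0.019)/(2π·6.98×10⁻²⁶) ≈ 2.1×10⁴ Hz.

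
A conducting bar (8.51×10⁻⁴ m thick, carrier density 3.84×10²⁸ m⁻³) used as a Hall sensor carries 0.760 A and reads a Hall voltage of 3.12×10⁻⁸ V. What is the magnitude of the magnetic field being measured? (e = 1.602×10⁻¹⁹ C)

B ≈ 0.215 T

From V_H = IB/(n e t), B = V_H n e t / I.
B = (3.12×10⁻⁸)(3.84×10²⁸)(1.602×10⁻¹⁹)(8.51×10⁻⁴)/0.760 ≈ 0.215 T.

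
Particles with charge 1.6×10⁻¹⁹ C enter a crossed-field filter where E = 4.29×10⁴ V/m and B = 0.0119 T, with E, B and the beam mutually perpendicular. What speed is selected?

v = 3.61×10⁶ m/s

Zero net Lorentz force requires |qE| = |q v×B|, i.e. E = vB.
v = E/B = 4.29×10⁴/0.0119 = 3.61×10⁶ m/s.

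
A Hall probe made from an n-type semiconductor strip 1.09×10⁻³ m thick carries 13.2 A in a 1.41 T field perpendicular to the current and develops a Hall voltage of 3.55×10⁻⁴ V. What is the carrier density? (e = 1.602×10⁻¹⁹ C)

n ≈ 3.00×10²⁶ m⁻³

From V_H = IB/(n e t), n = IB/(V_H e t).
n = (13.2)(1.41)/((3.55×10⁻⁴)(1.602×10⁻¹⁹)(1.09×10⁻³)) ≈ 3.00×10²⁶ m⁻³.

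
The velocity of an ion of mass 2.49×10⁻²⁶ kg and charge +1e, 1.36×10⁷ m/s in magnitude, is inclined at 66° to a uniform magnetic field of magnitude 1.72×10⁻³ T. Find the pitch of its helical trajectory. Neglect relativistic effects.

v∥ = v cosθ = 1.36×10⁷·cos66° ≈ 5.532×10⁶ m/s.
T = 2πm/(|q|B) = 2π(2.49×10⁻²⁶)/((1.602×10⁻¹⁹)(1.72×10⁻³)) ≈ 5.678×10⁻⁴ s.
pitch = v∥ T = (5.532×10⁶)(5.678×10⁻⁴) ≈ 3140 m.

p ≈ 3140 m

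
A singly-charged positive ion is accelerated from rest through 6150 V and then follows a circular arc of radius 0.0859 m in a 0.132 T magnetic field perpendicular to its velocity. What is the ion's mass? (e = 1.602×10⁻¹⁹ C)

m ≈ 1.67×10⁻²⁷ kg

Combine |q|V = ½mv² and r = mv/(|q|B): eliminate v to get m = qB²r²/(2V).
m = (1.602×10⁻¹⁹)(0.132)²(0.0859)²/(2·6150) ≈ 1.67×10⁻²⁷ kg.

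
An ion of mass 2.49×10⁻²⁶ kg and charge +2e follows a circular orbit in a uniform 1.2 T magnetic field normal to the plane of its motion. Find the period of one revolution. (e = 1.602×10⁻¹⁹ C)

The cyclotron period depends only on m, q, B: T = 2πm/(|q|B).
T = 2π(2.49×10⁻²⁶)/((3.204×10⁻¹⁹)(1.2)) ≈ 4.1×10⁻⁷ s.

T ≈ 4.1×10⁻⁷ s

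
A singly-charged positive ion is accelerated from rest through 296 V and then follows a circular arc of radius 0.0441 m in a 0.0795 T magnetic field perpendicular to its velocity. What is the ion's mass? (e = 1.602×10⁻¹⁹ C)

m ≈ 3.33×10⁻²⁷ kg

Combine |q|V = ½mv² and r = mv/(|q|B): eliminate v to get m = qB²r²/(2V).
m = (1.602×10⁻¹⁹)(0.0795)²(0.0441)²/(2·296) ≈ 3.33×10⁻²⁷ kg.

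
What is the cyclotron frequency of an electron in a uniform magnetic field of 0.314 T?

f ≈ 8.79×10⁹ Hz

f = |q|B/(2πm).
f = (1.602×10⁻¹⁹)(0.314)/(2π·9.109×10⁻³¹) ≈ 8.79×10⁹ Hz.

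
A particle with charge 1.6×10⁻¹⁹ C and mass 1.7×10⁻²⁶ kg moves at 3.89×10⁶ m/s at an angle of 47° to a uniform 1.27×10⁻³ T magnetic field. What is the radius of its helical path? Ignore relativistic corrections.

r ≈ 238 m

v⊥ = v sinθ = 3.89×10⁶·sin47° ≈ 2.845×10⁶ m/s.
r = m v⊥/(|q|B) = (1.7×10⁻²⁶)(2.845×10⁶)/((1.6×10⁻¹⁹)(1.27×10⁻³)) ≈ 238 m.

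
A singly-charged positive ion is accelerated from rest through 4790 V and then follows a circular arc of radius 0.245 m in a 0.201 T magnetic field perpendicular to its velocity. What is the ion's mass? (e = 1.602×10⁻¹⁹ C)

m ≈ 4.06×10⁻²⁶ kg

Combine |q|V = ½mv² and r = mv/(|q|B): eliminate v to get m = qB²r²/(2V).
m = (1.602×10⁻¹⁹)(0.201)²(0.245)²/(2·4790) ≈ 4.06×10⁻²⁶ kg.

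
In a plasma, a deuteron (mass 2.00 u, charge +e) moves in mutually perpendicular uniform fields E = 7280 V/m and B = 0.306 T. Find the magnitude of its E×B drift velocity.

v_d ≈ 2.38×10⁴ m/s

The steady drift has the magnetic force balancing the electric force, so v_d = E/B.
v_d = 7280/0.306 = 2.38×10⁴ m/s.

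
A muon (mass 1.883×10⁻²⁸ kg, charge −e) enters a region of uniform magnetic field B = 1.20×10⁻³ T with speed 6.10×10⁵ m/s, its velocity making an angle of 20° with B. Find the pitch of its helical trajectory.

v∥ = v cosθ = 6.10×10⁵·cos20° ≈ 5.732×10⁵ m/s.
T = 2πm/(|q|B) = 2π(1.883×10⁻²⁸)/((1.602×10⁻¹⁹)(1.20×10⁻³)) ≈ 6.154×10⁻⁶ s.
pitch = v∥ T = (5.732×10⁵)(6.154×10⁻⁶) ≈ 3.53 m.

p ≈ 3.53 m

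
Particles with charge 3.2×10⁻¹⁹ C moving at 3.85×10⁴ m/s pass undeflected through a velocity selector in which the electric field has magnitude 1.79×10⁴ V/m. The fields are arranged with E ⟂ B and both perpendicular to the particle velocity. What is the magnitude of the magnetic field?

Balance of forces in the selector: qE = qvB ⇒ B = E/v.
B = 1.79×10⁴/3.85×10⁴ = 0.465 T.

B = 0.465 T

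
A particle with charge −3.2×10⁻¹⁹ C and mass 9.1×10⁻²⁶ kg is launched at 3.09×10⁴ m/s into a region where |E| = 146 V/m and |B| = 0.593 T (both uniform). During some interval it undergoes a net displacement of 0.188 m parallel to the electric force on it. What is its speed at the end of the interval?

B does no work; ΔKE = |q|E d.
½mv_f² = ½mv₀² + |q|Ed = ½(9.1×10⁻²⁶)(3.09×10⁴)² + (3.2×10⁻¹⁹)(146)(0.188) ≈ 4.344×10⁻¹⁷ J + 8.783×10⁻¹⁸ J ≈ 5.223×10⁻¹⁷ J.
v_f = √(2·5.223×10⁻¹⁷/9.1×10⁻²⁶) ≈ 3.39×10⁴ m/s.

v_f ≈ 3.39×10⁴ m/s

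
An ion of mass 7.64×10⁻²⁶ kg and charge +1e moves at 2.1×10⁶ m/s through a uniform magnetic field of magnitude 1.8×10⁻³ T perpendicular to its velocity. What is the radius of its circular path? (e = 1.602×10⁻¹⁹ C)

The magnetic force provides the centripetal force: |q|vB = mv²/r.
r = mv/(|q|B) = (7.64×10⁻²⁶)(2.1×10⁶)/((1.602×10⁻¹⁹)(1.8×10⁻³)) ≈ 560 m.

r ≈ 560 m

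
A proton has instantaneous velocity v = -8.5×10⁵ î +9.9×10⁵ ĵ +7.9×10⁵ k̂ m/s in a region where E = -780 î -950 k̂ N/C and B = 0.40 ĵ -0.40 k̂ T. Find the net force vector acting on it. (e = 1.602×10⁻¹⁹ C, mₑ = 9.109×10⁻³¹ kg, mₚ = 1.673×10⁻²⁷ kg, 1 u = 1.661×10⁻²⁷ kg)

v×B = (-7.12×10⁵, -3.40×10⁵, -3.40×10⁵) N/C.
E + v×B = (-7.13×10⁵, -3.40×10⁵, -3.41×10⁵) N/C.
F = q(E + v×B) = (1.602×10⁻¹⁹ C)·(-7.13×10⁵, -3.40×10⁵, -3.41×10⁵) = (-1.14×10⁻¹³, -5.45×10⁻¹⁴, -5.46×10⁻¹⁴) N.

F ≈ (-1.14×10⁻¹³, -5.45×10⁻¹⁴, -5.46×10⁻¹⁴) N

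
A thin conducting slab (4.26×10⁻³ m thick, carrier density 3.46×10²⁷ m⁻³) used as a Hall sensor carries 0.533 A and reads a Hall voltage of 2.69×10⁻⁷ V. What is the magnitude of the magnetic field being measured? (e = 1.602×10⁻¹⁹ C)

From V_H = IB/(n e t), B = V_H n e t / I.
B = (2.69×10⁻⁷)(3.46×10²⁷)(1.602×10⁻¹⁹)(4.26×10⁻³)/0.533 ≈ 1.19 T.

B ≈ 1.19 T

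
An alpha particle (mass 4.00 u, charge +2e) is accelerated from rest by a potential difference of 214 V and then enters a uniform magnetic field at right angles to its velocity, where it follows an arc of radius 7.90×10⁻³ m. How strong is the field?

v = √(2|q|V/m) = √(2·3.204×10⁻¹⁹·214/6.644×10⁻²⁷) ≈ 1.437×10⁵ m/s.
B = mv/(|q|r) = (6.644×10⁻²⁷)(1.437×10⁵)/((3.204×10⁻¹⁹)(7.90×10⁻³)) ≈ 0.377 T.

B ≈ 0.377 T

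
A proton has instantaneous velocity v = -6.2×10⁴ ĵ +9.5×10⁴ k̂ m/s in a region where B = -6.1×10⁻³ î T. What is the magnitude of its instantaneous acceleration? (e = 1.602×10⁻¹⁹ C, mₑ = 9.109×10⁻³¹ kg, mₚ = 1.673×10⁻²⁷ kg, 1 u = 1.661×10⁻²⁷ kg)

v×B = (0, -580, -378) N/C.
F = q v×B = (1.602×10⁻¹⁹ C)·(0, -580, -378) = (0, -9.28×10⁻¹⁷, -6.06×10⁻¹⁷) N.
|a| = |F|/m = 1.109×10⁻¹⁶/1.673×10⁻²⁷ ≈ 6.63×10¹⁰ m/s².

|a| ≈ 6.63×10¹⁰ m/s²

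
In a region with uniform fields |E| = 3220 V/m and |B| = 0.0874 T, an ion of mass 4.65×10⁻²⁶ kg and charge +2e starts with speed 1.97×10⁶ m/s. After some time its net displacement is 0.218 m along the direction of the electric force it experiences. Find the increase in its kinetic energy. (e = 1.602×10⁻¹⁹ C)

The magnetic force is always ⟂ v and does no work; only the electric force changes KE.
ΔKE = F_E · d = |q|E d = (3.204×10⁻¹⁹)(3220)(0.218) ≈ 2.25×10⁻¹⁶ J.

ΔKE ≈ 2.25×10⁻¹⁶ J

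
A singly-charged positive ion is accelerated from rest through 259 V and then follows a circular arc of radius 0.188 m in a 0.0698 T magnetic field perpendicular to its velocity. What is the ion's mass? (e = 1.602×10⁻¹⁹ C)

m ≈ 5.33×10⁻²⁶ kg

Combine |q|V = ½mv² and r = mv/(|q|B): eliminate v to get m = qB²r²/(2V).
m = (1.602×10⁻¹⁹)(0.0698)²(0.188)²/(2·259) ≈ 5.33×10⁻²⁶ kg.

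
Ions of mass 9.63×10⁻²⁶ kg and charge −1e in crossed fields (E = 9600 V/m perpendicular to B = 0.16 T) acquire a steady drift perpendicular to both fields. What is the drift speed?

In crossed fields the guiding centre drifts at v_d = |E×B|/B² = E/B, independent of charge and mass.
v_d = 9600/0.16 = 6.0×10⁴ m/s.

v_d ≈ 6.0×10⁴ m/s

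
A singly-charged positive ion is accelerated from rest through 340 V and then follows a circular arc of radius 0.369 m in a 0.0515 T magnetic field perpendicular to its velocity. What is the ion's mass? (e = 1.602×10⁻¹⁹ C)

Combine |q|V = ½mv² and r = mv/(|q|B): eliminate v to get m = qB²r²/(2V).
m = (1.602×10⁻¹⁹)(0.0515)²(0.369)²/(2·340) ≈ 8.51×10⁻²⁶ kg.

m ≈ 8.51×10⁻²⁶ kg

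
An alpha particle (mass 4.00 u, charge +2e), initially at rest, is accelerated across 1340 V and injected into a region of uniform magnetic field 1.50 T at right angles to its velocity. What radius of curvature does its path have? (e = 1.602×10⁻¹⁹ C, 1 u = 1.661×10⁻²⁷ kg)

r ≈ 4.97×10⁻³ m

Acceleration: |q|V = ½mv² ⇒ v = √(2|q|V/m) = √(2·3.204×10⁻¹⁹·1340/6.644×10⁻²⁷) ≈ 3.595×10⁵ m/s.
In the field: r = mv/(|q|B) = (6.644×10⁻²⁷)(3.595×10⁵)/((3.204×10⁻¹⁹)(1.50)) ≈ 4.97×10⁻³ m.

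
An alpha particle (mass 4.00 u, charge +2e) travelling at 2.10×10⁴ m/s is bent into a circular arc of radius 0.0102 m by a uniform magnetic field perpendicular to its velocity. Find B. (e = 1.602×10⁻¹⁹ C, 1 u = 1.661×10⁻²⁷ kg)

From |q|vB = mv²/r, B = mv/(|q|r).
B = (6.644×10⁻²⁷)(2.10×10⁴)/((3.204×10⁻¹⁹)(0.0102)) ≈ 0.0427 T.

B ≈ 0.0427 T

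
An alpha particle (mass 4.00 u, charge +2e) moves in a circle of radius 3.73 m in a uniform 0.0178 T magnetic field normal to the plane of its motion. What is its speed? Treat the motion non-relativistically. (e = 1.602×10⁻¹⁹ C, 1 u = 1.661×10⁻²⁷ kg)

v ≈ 3.20×10⁶ m/s

From |q|vB = mv²/r, v = |q|Br/m.
v = (3.204×10⁻¹⁹)(0.0178)(3.73)/6.644×10⁻²⁷ ≈ 3.20×10⁶ m/s.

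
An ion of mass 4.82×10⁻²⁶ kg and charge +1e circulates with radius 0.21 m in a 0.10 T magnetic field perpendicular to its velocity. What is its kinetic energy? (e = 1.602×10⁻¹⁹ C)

KE ≈ 730 eV

v = |q|Br/m, then KE = ½mv² = (qBr)²/(2m).
v = (1.602×10⁻¹⁹)(0.10)(0.21)/4.82×10⁻²⁶ ≈ 6.980×10⁴ m/s.
KE = ½(4.82×10⁻²⁶)(6.980×10⁴)² ≈ 1.2×10⁻¹⁶ J = 730 eV.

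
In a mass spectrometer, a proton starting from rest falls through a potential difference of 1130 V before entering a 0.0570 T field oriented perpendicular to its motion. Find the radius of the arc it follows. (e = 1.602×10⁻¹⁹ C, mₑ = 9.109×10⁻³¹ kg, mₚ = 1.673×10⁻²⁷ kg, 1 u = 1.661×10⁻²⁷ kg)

r ≈ 0.0852 m

Acceleration: |q|V = ½mv² ⇒ v = √(2|q|V/m) = √(2·1.602×10⁻¹⁹·1130/1.673×10⁻²⁷) ≈ 4.652×10⁵ m/s.
In the field: r = mv/(|q|B) = (1.673×10⁻²⁷)(4.652×10⁵)/((1.602×10⁻¹⁹)(0.0570)) ≈ 0.0852 m.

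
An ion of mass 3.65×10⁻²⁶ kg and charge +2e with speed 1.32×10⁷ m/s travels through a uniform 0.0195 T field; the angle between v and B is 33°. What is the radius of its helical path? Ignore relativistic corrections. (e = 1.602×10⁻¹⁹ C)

r ≈ 42.0 m

v⊥ = v sinθ = 1.32×10⁷·sin33° ≈ 7.189×10⁶ m/s.
r = m v⊥/(|q|B) = (3.65×10⁻²⁶)(7.189×10⁶)/((3.204×10⁻¹⁹)(0.0195)) ≈ 42.0 m.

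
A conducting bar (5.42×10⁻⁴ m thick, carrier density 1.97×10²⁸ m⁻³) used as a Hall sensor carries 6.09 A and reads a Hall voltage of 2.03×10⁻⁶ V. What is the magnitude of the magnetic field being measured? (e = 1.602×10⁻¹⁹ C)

B ≈ 0.570 T

From V_H = IB/(n e t), B = V_H n e t / I.
B = (2.03×10⁻⁶)(1.97×10²⁸)(1.602×10⁻¹⁹)(5.42×10⁻⁴)/6.09 ≈ 0.570 T.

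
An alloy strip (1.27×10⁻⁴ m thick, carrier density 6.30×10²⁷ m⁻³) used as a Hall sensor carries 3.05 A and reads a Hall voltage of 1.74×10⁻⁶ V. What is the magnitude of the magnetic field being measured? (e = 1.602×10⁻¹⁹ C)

From V_H = IB/(n e t), B = V_H n e t / I.
B = (1.74×10⁻⁶)(6.30×10²⁷)(1.602×10⁻¹⁹)(1.27×10⁻⁴)/3.05 ≈ 0.0731 T.

B ≈ 0.0731 T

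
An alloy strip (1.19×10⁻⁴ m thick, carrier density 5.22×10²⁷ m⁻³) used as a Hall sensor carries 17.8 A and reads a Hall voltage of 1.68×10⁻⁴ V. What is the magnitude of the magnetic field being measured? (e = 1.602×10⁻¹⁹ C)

B ≈ 0.939 T

From V_H = IB/(n e t), B = V_H n e t / I.
B = (1.68×10⁻⁴)(5.22×10²⁷)(1.602×10⁻¹⁹)(1.19×10⁻⁴)/17.8 ≈ 0.939 T.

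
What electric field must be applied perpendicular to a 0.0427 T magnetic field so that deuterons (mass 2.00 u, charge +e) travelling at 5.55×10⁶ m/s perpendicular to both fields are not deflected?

For straight-line motion qE = qvB, so E = vB.
E = 5.55×10⁶ × 0.0427 = 2.37×10⁵ V/m.

E = 2.37×10⁵ V/m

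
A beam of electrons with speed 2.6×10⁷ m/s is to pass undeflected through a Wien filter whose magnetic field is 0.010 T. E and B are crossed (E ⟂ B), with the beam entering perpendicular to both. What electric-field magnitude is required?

For straight-line motion qE = qvB, so E = vB.
E = 2.6×10⁷ × 0.010 = 2.6×10⁵ V/m.

E = 2.6×10⁵ V/m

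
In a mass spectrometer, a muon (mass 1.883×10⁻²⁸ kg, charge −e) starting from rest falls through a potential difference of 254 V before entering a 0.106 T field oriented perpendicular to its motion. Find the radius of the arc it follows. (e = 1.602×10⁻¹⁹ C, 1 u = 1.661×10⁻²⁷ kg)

Acceleration: |q|V = ½mv² ⇒ v = √(2|q|V/m) = √(2·1.602×10⁻¹⁹·254/1.883×10⁻²⁸) ≈ 6.574×10⁵ m/s.
In the field: r = mv/(|q|B) = (1.883×10⁻²⁸)(6.574×10⁵)/((1.602×10⁻¹⁹)(0.106)) ≈ 7.29×10⁻³ m.

r ≈ 7.29×10⁻³ m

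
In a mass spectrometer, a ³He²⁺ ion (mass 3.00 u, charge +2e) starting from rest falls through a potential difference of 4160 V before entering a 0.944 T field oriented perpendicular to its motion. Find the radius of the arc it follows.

r ≈ 0.0121 m

Acceleration: |q|V = ½mv² ⇒ v = √(2|q|V/m) = √(2·3.204×10⁻¹⁹·4160/4.983×10⁻²⁷) ≈ 7.314×10⁵ m/s.
In the field: r = mv/(|q|B) = (4.983×10⁻²⁷)(7.314×10⁵)/((3.204×10⁻¹⁹)(0.944)) ≈ 0.0121 m.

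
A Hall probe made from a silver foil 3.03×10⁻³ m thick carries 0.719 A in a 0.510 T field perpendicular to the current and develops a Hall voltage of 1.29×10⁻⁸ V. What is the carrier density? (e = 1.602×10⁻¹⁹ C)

From V_H = IB/(n e t), n = IB/(V_H e t).
n = (0.719)(0.510)/((1.29×10⁻⁸)(1.602×10⁻¹⁹)(3.03×10⁻³)) ≈ 5.86×10²⁸ m⁻³.

n ≈ 5.86×10²⁸ m⁻³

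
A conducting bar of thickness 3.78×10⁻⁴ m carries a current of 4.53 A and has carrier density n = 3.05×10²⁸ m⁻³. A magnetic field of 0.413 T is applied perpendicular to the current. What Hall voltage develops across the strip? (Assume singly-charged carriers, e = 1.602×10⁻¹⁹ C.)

V_H = IB/(n e t).
V_H = (4.53)(0.413)/((3.05×10²⁸)(1.602×10⁻¹⁹)(3.78×10⁻⁴)) ≈ 1.01×10⁻⁶ V.

V_H ≈ 1.01×10⁻⁶ V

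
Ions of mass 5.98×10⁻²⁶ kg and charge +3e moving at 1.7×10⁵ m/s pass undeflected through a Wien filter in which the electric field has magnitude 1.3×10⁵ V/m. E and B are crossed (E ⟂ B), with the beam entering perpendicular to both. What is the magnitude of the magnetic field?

B = 0.76 T

Balance of forces in the selector: qE = qvB ⇒ B = E/v.
B = 1.3×10⁵/1.7×10⁵ = 0.76 T.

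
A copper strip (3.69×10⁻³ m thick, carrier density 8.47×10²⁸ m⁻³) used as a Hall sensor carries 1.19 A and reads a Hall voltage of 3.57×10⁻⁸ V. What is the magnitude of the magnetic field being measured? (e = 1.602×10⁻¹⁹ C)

B ≈ 1.50 T

From V_H = IB/(n e t), B = V_H n e t / I.
B = (3.57×10⁻⁸)(8.47×10²⁸)(1.602×10⁻¹⁹)(3.69×10⁻³)/1.19 ≈ 1.50 T.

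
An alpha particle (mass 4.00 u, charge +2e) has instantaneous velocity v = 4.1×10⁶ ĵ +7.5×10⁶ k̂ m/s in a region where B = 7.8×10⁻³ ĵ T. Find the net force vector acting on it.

v×B = (-5.85×10⁴, 0, 0) N/C.
F = q v×B = (3.204×10⁻¹⁹ C)·(-5.85×10⁴, 0, 0) = (-1.87×10⁻¹⁴, 0, 0) N.

F ≈ (-1.87×10⁻¹⁴, 0, 0) N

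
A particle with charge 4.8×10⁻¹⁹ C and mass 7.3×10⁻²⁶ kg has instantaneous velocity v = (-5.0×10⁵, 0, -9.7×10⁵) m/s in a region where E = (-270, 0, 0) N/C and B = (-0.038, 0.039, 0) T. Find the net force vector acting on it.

F ≈ (1.80×10⁻¹⁴, 1.77×10⁻¹⁴, -9.36×10⁻¹⁵) N

v×B = (3.78×10⁴, 3.69×10⁴, -1.95×10⁴) N/C.
E + v×B = (3.76×10⁴, 3.69×10⁴, -1.95×10⁴) N/C.
F = q(E + v×B) = (4.8×10⁻¹⁹ C)·(3.76×10⁴, 3.69×10⁴, -1.95×10⁴) = (1.80×10⁻¹⁴, 1.77×10⁻¹⁴, -9.36×10⁻¹⁵) N.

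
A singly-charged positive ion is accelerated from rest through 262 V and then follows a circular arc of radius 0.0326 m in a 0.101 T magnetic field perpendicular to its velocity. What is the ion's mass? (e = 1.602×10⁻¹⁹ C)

Combine |q|V = ½mv² and r = mv/(|q|B): eliminate v to get m = qB²r²/(2V).
m = (1.602×10⁻¹⁹)(0.101)²(0.0326)²/(2·262) ≈ 3.31×10⁻²⁷ kg.

m ≈ 3.31×10⁻²⁷ kg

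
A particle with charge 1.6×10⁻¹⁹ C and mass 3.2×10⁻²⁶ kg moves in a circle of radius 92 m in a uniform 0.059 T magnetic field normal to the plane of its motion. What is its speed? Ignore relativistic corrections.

v ≈ 2.7×10⁷ m/s

From |q|vB = mv²/r, v = |q|Br/m.
v = (1.6×10⁻¹⁹)(0.059)(92)/3.2×10⁻²⁶ ≈ 2.7×10⁷ m/s.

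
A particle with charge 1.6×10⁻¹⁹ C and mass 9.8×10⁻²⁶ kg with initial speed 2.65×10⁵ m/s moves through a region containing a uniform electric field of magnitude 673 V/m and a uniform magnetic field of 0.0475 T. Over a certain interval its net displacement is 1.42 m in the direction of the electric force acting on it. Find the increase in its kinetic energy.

ΔKE ≈ 1.53×10⁻¹⁶ J

The magnetic force is always ⟂ v and does no work; only the electric force changes KE.
ΔKE = F_E · d = |q|E d = (1.6×10⁻¹⁹)(673)(1.42) ≈ 1.53×10⁻¹⁶ J.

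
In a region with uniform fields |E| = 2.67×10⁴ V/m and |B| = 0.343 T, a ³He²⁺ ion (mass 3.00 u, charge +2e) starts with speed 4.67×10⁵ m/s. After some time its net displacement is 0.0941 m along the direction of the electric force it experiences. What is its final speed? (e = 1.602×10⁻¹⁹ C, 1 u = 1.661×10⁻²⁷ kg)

v_f ≈ 7.36×10⁵ m/s

B does no work; ΔKE = |q|E d.
½mv_f² = ½mv₀² + |q|Ed = ½(4.983×10⁻²⁷)(4.67×10⁵)² + (3.204×10⁻¹⁹)(2.67×10⁴)(0.0941) ≈ 5.434×10⁻¹⁶ J + 8.050×10⁻¹⁶ J ≈ 1.348×10⁻¹⁵ J.
v_f = √(2·1.348×10⁻¹⁵/4.983×10⁻²⁷) ≈ 7.36×10⁵ m/s.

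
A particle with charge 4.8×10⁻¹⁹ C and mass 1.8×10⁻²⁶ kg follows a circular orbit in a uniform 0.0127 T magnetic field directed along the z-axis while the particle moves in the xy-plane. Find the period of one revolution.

The cyclotron period depends only on m, q, B: T = 2πm/(|q|B).
T = 2π(1.8×10⁻²⁶)/((4.8×10⁻¹⁹)(0.0127)) ≈ 1.86×10⁻⁵ s.

T ≈ 1.86×10⁻⁵ s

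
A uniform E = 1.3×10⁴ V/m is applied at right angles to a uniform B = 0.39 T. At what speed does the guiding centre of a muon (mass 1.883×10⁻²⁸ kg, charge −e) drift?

The E×B drift speed is v_d = E/B.
v_d = 1.3×10⁴/0.39 = 3.3×10⁴ m/s.

v_d ≈ 3.3×10⁴ m/s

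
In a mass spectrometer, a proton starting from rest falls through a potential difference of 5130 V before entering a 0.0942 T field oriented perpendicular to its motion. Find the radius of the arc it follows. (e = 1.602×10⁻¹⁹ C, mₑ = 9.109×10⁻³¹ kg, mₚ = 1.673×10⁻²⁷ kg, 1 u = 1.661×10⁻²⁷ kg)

Acceleration: |q|V = ½mv² ⇒ v = √(2|q|V/m) = √(2·1.602×10⁻¹⁹·5130/1.673×10⁻²⁷) ≈ 9.912×10⁵ m/s.
In the field: r = mv/(|q|B) = (1.673×10⁻²⁷)(9.912×10⁵)/((1.602×10⁻¹⁹)(0.0942)) ≈ 0.110 m.

r ≈ 0.110 m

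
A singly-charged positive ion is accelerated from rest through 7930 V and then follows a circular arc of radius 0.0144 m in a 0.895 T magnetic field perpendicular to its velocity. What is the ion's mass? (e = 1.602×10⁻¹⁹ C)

m ≈ 1.68×10⁻²⁷ kg

Combine |q|V = ½mv² and r = mv/(|q|B): eliminate v to get m = qB²r²/(2V).
m = (1.602×10⁻¹⁹)(0.895)²(0.0144)²/(2·7930) ≈ 1.68×10⁻²⁷ kg.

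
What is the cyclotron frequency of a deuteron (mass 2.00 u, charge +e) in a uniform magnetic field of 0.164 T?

f = |q|B/(2πm).
f = (1.602×10⁻¹⁹)(0.164)/(2π·3.322×10⁻²⁷) ≈ 1.26×10⁶ Hz.

f ≈ 1.26×10⁶ Hz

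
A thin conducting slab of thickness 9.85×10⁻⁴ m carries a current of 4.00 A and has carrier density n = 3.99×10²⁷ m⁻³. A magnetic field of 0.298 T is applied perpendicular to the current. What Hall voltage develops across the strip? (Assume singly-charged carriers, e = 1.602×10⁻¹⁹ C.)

V_H = IB/(n e t).
V_H = (4.00)(0.298)/((3.99×10²⁷)(1.602×10⁻¹⁹)(9.85×10⁻⁴)) ≈ 1.89×10⁻⁶ V.

V_H ≈ 1.89×10⁻⁶ V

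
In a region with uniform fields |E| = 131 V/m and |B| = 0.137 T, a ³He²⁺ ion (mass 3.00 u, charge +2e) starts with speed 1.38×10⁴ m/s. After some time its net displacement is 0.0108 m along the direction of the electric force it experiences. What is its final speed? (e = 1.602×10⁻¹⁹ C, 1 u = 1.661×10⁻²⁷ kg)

B does no work; ΔKE = |q|E d.
½mv_f² = ½mv₀² + |q|Ed = ½(4.983×10⁻²⁷)(1.38×10⁴)² + (3.204×10⁻¹⁹)(131)(0.0108) ≈ 4.745×10⁻¹⁹ J + 4.533×10⁻¹⁹ J ≈ 9.278×10⁻¹⁹ J.
v_f = √(2·9.278×10⁻¹⁹/4.983×10⁻²⁷) ≈ 1.93×10⁴ m/s.

v_f ≈ 1.93×10⁴ m/s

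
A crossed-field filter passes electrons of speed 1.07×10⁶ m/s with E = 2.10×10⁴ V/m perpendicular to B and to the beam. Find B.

B = 0.0196 T

Balance of forces in the selector: qE = qvB ⇒ B = E/v.
B = 2.10×10⁴/1.07×10⁶ = 0.0196 T.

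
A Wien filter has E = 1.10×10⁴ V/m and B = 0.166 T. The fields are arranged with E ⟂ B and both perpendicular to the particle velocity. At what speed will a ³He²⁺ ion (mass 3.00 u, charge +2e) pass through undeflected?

v = 6.63×10⁴ m/s

For undeflected motion the electric and magnetic forces balance: qE = qvB.
v = E/B = 1.10×10⁴/0.166 = 6.63×10⁴ m/s.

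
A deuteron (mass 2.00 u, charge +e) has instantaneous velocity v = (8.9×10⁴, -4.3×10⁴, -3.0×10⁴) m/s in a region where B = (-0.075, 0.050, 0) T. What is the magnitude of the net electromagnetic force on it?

v×B = (1500, 2250, 1220) N/C.
F = q v×B = (1.602×10⁻¹⁹ C)·(1500, 2250, 1220) = (2.40×10⁻¹⁶, 3.60×10⁻¹⁶, 1.96×10⁻¹⁶) N.
|F| = 4.76×10⁻¹⁶ N.

|F| ≈ 4.76×10⁻¹⁶ N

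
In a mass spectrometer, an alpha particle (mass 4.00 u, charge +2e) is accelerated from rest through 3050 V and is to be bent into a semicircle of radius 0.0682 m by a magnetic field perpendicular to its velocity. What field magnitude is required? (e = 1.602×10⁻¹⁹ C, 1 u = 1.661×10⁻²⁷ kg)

B ≈ 0.165 T

v = √(2|q|V/m) = √(2·3.204×10⁻¹⁹·3050/6.644×10⁻²⁷) ≈ 5.424×10⁵ m/s.
B = mv/(|q|r) = (6.644×10⁻²⁷)(5.424×10⁵)/((3.204×10⁻¹⁹)(0.0682)) ≈ 0.165 T.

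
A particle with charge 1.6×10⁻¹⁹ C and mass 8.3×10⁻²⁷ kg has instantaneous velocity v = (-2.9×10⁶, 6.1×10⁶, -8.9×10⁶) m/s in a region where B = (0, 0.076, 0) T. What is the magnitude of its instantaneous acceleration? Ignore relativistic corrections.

|a| ≈ 1.37×10¹³ m/s²

v×B = (6.76×10⁵, 0, -2.20×10⁵) N/C.
F = q v×B = (1.6×10⁻¹⁹ C)·(6.76×10⁵, 0, -2.20×10⁵) = (1.08×10⁻¹³, 0, -3.53×10⁻¹⁴) N.
|a| = |F|/m = 1.138×10⁻¹³/8.3×10⁻²⁷ ≈ 1.37×10¹³ m/s².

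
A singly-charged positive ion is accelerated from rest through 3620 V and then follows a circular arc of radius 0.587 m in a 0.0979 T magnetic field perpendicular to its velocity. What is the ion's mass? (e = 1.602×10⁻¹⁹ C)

Combine |q|V = ½mv² and r = mv/(|q|B): eliminate v to get m = qB²r²/(2V).
m = (1.602×10⁻¹⁹)(0.0979)²(0.587)²/(2·3620) ≈ 7.31×10⁻²⁶ kg.

m ≈ 7.31×10⁻²⁶ kg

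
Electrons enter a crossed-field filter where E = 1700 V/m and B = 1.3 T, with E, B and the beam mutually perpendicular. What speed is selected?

v = 1300 m/s

Zero net Lorentz force requires |qE| = |q v×B|, i.e. E = vB.
v = E/B = 1700/1.3 = 1300 m/s.
The result is independent of the particle's charge and mass.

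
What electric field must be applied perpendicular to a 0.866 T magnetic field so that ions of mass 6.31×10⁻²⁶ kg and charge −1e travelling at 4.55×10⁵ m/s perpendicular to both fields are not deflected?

E = 3.94×10⁵ V/m

For straight-line motion qE = qvB, so E = vB.
E = 4.55×10⁵ × 0.866 = 3.94×10⁵ V/m.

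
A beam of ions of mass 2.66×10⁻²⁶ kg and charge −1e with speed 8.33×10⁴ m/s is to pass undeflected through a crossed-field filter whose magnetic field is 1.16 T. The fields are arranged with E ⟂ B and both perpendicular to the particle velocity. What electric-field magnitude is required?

E = 9.66×10⁴ V/m

For straight-line motion qE = qvB, so E = vB.
E = 8.33×10⁴ × 1.16 = 9.66×10⁴ V/m.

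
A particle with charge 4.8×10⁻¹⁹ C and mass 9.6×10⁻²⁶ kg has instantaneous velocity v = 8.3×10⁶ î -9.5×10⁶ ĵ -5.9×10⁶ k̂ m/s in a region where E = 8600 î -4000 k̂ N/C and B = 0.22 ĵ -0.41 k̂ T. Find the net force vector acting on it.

F ≈ (2.50×10⁻¹², 1.63×10⁻¹², 8.75×10⁻¹³) N

v×B = (5.19×10⁶, 3.40×10⁶, 1.83×10⁶) N/C.
E + v×B = (5.20×10⁶, 3.40×10⁶, 1.82×10⁶) N/C.
F = q(E + v×B) = (4.8×10⁻¹⁹ C)·(5.20×10⁶, 3.40×10⁶, 1.82×10⁶) = (2.50×10⁻¹², 1.63×10⁻¹², 8.75×10⁻¹³) N.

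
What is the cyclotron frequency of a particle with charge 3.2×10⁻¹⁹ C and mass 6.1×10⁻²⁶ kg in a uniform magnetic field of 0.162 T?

f = |q|B/(2πm).
f = (3.2×10⁻¹⁹)(0.162)/(2π·6.1×10⁻²⁶) ≈ 1.35×10⁵ Hz.

f ≈ 1.35×10⁵ Hz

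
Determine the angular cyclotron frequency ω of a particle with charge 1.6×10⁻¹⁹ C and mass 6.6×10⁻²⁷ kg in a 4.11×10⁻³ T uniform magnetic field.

ω = |q|B/m.
ω = (1.6×10⁻¹⁹)(4.11×10⁻³)/6.6×10⁻²⁷ ≈ 9.96×10⁴ rad/s.

ω ≈ 9.96×10⁴ rad/s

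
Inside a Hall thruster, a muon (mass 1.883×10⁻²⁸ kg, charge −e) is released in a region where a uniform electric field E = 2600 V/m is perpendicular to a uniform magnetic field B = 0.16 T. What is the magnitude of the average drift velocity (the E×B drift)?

v_d ≈ 1.6×10⁴ m/s

The steady drift has the magnetic force balancing the electric force, so v_d = E/B.
v_d = 2600/0.16 = 1.6×10⁴ m/s.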